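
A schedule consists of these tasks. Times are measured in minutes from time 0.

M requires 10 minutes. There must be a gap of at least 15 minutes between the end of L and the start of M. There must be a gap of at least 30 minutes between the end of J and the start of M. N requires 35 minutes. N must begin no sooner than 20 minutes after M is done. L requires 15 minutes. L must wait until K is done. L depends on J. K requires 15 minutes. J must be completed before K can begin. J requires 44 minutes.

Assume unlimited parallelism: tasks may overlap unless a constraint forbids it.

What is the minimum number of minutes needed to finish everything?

154

J has no prerequisites, so it starts at minute 0 and finishes at minute 44.
K cannot begin until J (finishes minute 44). It runs from minute 44 to 44 + 15 = minute 59.
L has to wait for K (finishes minute 59); J (finishes minute 44). The latest of these is minute 59, so L runs minute 59 to 59 + 15 = minute 74.
M cannot start until L (finishes minute 74, plus 15-minute gap → minute 89); J (finishes minute 44, plus 30-minute gap → minute 74). The controlling bound is minute 89, so M finishes at 89 + 10 = minute 99.
After M (finishes minute 99, plus 20-minute gap → minute 119), N can start at minute 119 and finishes at minute 154.
All tasks are finished once the last one completes. Finish times: J at 44, K at 59, L at 74, M at 99, N at 154. The latest is minute 154.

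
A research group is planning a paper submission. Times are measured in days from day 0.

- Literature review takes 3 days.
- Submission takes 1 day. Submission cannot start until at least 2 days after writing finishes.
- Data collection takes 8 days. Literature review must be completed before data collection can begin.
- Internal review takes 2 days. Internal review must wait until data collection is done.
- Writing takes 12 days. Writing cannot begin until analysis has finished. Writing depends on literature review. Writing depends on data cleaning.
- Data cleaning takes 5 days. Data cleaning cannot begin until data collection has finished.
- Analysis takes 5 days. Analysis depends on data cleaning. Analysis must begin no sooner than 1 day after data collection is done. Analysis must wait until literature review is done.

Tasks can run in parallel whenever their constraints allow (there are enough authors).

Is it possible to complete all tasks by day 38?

Literature review can start immediately at day 0; it finishes at day 3.
After literature review (finishes day 3), data collection can start at day 3 and finishes at day 11.
Internal review waits on data collection (finishes day 11), so it starts at day 11 and finishes at 11 + 2 = day 13.
Data cleaning cannot begin until data collection (finishes day 11). It runs from day 11 to 11 + 5 = day 16.
Analysis cannot start until data cleaning (finishes day 16); data collection (finishes day 11, plus 1-day gap → day 12); literature review (finishes day 3). The controlling bound is day 16, so analysis finishes at 16 + 5 = day 21.
For writing: analysis (finishes day 21); literature review (finishes day 3); data cleaning (finishes day 16). Taking the maximum gives a start of day 21, and it finishes at 21 + 12 = day 33.
After writing (finishes day 33, plus 2-day gap → day 35), submission can start at day 35 and finishes at day 36.
Every task is finished by day 36, which is no later than the deadline of 38, so the schedule is feasible.

Yes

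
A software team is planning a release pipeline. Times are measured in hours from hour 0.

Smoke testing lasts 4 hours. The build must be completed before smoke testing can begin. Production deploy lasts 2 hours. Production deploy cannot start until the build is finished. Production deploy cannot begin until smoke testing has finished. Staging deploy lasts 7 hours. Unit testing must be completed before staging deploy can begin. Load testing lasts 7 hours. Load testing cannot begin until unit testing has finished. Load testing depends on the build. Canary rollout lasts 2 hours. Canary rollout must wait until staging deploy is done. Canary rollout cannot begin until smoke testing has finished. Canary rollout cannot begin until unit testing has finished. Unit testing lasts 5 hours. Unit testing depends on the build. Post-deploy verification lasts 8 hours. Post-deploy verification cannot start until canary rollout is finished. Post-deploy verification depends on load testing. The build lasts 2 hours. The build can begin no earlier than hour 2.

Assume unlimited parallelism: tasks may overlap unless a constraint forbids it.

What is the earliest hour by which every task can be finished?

After its own release at hour 2, the build can start at hour 2 and finishes at hour 4.
Smoke testing cannot begin until the build (finishes hour 4). It runs from hour 4 to 4 + 4 = hour 8.
Production deploy needs all of the build (finishes hour 4); smoke testing (finishes hour 8). That puts its earliest start at hour 8; it finishes at 8 + 2 = hour 10.
Unit testing cannot begin until the build (finishes hour 4). It runs from hour 4 to 4 + 5 = hour 9.
Load testing cannot start until unit testing (finishes hour 9); the build (finishes hour 4). The controlling bound is hour 9, so load testing finishes at 9 + 7 = hour 16.
Staging deploy waits on unit testing (finishes hour 9), so it starts at hour 9 and finishes at 9 + 7 = hour 16.
Canary rollout cannot start until staging deploy (finishes hour 16); smoke testing (finishes hour 8); unit testing (finishes hour 9). The controlling bound is hour 16, so canary rollout finishes at 16 + 2 = hour 18.
Post-deploy verification has to wait for canary rollout (finishes hour 18); load testing (finishes hour 16). The latest of these is hour 18, so post-deploy verification runs hour 18 to 18 + 8 = hour 26.
All tasks are finished once the last one completes. Finish times: The build at 4, Unit testing at 9, Staging deploy at 16, Smoke testing at 8, Canary rollout at 18, Load testing at 16, Production deploy at 10, Post-deploy verification at 26. The latest is hour 26.

26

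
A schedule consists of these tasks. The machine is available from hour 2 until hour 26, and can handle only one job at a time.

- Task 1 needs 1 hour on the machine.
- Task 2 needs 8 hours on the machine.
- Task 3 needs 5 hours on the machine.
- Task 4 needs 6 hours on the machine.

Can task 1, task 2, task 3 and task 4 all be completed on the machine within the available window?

Yes

The machine window is 26 − 2 = 24 hours.
Running back to back, the jobs need 1 + 8 + 5 + 6 = 20 hours on the machine.
Since 20 ≤ 24, they fit within the window.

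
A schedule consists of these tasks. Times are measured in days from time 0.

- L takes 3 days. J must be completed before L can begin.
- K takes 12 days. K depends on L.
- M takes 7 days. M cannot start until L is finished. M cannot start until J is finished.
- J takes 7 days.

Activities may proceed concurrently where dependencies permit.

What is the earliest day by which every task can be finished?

22

J can start immediately at day 0; it finishes at day 7.
L cannot begin until J (finishes day 7). It runs from day 7 to 7 + 3 = day 10.
M needs all of L (finishes day 10); J (finishes day 7). That puts its earliest start at day 10; it finishes at 10 + 7 = day 17.
After L (finishes day 10), K can start at day 10 and finishes at day 22.
All tasks are finished once the last one completes. Finish times: J at 7, K at 22, L at 10, M at 17. The latest is day 22.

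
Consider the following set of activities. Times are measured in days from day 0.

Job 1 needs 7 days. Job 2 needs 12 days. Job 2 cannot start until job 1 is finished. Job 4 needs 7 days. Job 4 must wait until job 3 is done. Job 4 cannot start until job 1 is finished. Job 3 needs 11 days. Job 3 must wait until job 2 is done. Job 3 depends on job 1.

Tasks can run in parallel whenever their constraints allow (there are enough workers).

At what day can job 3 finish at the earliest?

Job 1 has no prerequisites, so it starts at day 0 and finishes at day 7.
Job 2 waits on job 1 (finishes day 7), so it starts at day 7 and finishes at 7 + 12 = day 19.
Job 3 needs all of job 2 (finishes day 19); job 1 (finishes day 7). That puts its earliest start at day 19; it finishes at 19 + 11 = day 30.

30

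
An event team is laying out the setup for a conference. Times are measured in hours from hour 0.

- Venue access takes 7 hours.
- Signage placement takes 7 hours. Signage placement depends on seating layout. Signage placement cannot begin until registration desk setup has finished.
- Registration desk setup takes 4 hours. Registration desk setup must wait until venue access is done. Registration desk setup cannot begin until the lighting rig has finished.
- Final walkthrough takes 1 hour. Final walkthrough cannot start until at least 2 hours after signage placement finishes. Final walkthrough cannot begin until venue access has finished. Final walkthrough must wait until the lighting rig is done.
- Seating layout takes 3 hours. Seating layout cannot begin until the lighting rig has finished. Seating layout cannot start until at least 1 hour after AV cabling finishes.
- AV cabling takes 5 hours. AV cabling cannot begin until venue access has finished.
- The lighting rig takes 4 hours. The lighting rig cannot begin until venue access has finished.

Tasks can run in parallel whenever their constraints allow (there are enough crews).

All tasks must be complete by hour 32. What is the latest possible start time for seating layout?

Nothing follows final walkthrough; the deadline of hour 32 is its only limit. It must start by 32 − 1 = hour 31.
Signage placement must finish before final walkthrough (must start by hour 31, minus 2-hour gap → hour 29). With a 7-hour duration, signage placement must start by 29 − 7 = hour 22.
Seating layout must finish before signage placement (must start by hour 22). With a 3-hour duration, seating layout must start by 22 − 3 = hour 19.

19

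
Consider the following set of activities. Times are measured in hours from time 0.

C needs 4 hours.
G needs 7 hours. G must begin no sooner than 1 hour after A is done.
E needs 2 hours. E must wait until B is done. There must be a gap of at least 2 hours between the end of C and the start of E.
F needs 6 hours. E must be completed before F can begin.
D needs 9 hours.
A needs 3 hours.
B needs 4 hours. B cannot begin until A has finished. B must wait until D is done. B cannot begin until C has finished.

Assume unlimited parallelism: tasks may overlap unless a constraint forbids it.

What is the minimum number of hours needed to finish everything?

21

D has no prerequisites, so it starts at hour 0 and finishes at hour 9.
C can start immediately at hour 0; it finishes at hour 4.
A has no prerequisites, so it starts at hour 0 and finishes at hour 3.
After A (finishes hour 3, plus 1-hour gap → hour 4), G can start at hour 4 and finishes at hour 11.
B has to wait for A (finishes hour 3); D (finishes hour 9); C (finishes hour 4). The latest of these is hour 9, so B runs hour 9 to 9 + 4 = hour 13.
E has to wait for B (finishes hour 13); C (finishes hour 4, plus 2-hour gap → hour 6). The latest of these is hour 13, so E runs hour 13 to 13 + 2 = hour 15.
F cannot begin until E (finishes hour 15). It runs from hour 15 to 15 + 6 = hour 21.
All tasks are finished once the last one completes. Finish times: A at 3, B at 13, C at 4, D at 9, E at 15, F at 21, G at 11. The latest is hour 21.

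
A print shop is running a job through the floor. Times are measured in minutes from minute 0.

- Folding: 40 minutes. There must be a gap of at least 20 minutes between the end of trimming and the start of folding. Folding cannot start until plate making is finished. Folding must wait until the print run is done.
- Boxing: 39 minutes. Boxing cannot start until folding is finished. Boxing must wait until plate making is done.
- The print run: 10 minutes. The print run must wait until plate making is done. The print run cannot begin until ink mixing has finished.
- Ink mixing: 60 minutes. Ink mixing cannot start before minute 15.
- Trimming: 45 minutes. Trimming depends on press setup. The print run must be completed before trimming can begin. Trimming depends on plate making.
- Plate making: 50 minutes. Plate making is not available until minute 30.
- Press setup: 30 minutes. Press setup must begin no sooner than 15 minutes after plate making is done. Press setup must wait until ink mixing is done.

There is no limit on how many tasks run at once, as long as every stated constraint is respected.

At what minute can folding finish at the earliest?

230

Ink mixing waits on its own release at minute 15, so it starts at minute 15 and finishes at 15 + 60 = minute 75.
Plate making waits on its own release at minute 30, so it starts at minute 30 and finishes at 30 + 50 = minute 80.
The print run has to wait for plate making (finishes minute 80); ink mixing (finishes minute 75). The latest of these is minute 80, so the print run runs minute 80 to 80 + 10 = minute 90.
Press setup has to wait for plate making (finishes minute 80, plus 15-minute gap → minute 95); ink mixing (finishes minute 75). The latest of these is minute 95, so press setup runs minute 95 to 95 + 30 = minute 125.
For trimming: press setup (finishes minute 125); the print run (finishes minute 90); plate making (finishes minute 80). Taking the maximum gives a start of minute 125, and it finishes at 125 + 45 = minute 170.
Folding needs all of trimming (finishes minute 170, plus 20-minute gap → minute 190); plate making (finishes minute 80); the print run (finishes minute 90). That puts its earliest start at minute 190; it finishes at 190 + 40 = minute 230.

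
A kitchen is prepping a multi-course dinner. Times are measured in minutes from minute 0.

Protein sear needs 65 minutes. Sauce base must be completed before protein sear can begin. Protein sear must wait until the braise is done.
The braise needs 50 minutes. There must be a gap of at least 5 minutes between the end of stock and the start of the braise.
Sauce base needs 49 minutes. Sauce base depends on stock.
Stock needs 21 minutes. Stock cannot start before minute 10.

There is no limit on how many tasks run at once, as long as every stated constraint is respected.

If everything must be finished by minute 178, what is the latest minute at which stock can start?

37

Protein sear must finish by minute 178; it takes 65 minutes, so it must start by 178 − 65 = minute 113.
Sauce base must finish before protein sear (must start by minute 113). With a 49-minute duration, sauce base must start by 113 − 49 = minute 64.
The braise must finish before protein sear (must start by minute 113). With a 50-minute duration, the braise must start by 113 − 50 = minute 63.
Stock must finish in time for sauce base (must start by minute 64); the braise (must start by minute 63, minus 5-minute gap → minute 58). The tightest is minute 58, so stock must start by 58 − 21 = minute 37.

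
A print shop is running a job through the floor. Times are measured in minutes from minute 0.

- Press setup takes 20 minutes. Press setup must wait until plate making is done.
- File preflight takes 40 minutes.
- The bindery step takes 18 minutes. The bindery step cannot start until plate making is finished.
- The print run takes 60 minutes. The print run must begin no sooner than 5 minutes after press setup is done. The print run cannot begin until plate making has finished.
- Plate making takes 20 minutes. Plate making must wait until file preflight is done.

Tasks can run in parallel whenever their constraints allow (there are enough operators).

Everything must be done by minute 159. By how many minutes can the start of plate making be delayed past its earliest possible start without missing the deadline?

File preflight can start immediately at minute 0; it finishes at minute 40.
Plate making cannot begin until file preflight (finishes minute 40). It runs from minute 40 to 40 + 20 = minute 60.

Working backward from the deadline:
The print run has no dependents, so it just needs to finish by minute 159. Starting by 159 − 60 = minute 99 achieves that.
Since the print run (must start by minute 99, minus 5-minute gap → minute 94) depends on it, press setup must finish by minute 94. Backing off its 20-minute duration gives a latest start of minute 74.
Nothing follows the bindery step; the deadline of minute 159 is its only limit. It must start by 159 − 18 = minute 141.
Plate making must finish in time for press setup (must start by minute 74); the print run (must start by minute 99); the bindery step (must start by minute 141). The tightest is minute 74, so plate making must start by 74 − 20 = minute 54.
So plate making can start as early as minute 40 and as late as minute 54, giving 54 − 40 = 14 minutes of slack.

14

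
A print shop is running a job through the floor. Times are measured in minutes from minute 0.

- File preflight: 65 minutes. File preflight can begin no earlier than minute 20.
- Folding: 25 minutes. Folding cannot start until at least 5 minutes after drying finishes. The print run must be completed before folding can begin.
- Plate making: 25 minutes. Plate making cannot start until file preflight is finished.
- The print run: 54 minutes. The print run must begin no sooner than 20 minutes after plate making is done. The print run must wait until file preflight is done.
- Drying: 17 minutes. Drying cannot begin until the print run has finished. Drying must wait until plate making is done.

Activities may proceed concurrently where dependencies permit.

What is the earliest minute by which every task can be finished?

File preflight waits on its own release at minute 20, so it starts at minute 20 and finishes at 20 + 65 = minute 85.
Plate making cannot begin until file preflight (finishes minute 85). It runs from minute 85 to 85 + 25 = minute 110.
For the print run: plate making (finishes minute 110, plus 20-minute gap → minute 130); file preflight (finishes minute 85). Taking the maximum gives a start of minute 130, and it finishes at 130 + 54 = minute 184.
For drying: the print run (finishes minute 184); plate making (finishes minute 110). Taking the maximum gives a start of minute 184, and it finishes at 184 + 17 = minute 201.
For folding: drying (finishes minute 201, plus 5-minute gap → minute 206); the print run (finishes minute 184). Taking the maximum gives a start of minute 206, and it finishes at 206 + 25 = minute 231.
All tasks are finished once the last one completes. Finish times: File preflight at 85, Plate making at 110, The print run at 184, Drying at 201, Folding at 231. The latest is minute 231.

231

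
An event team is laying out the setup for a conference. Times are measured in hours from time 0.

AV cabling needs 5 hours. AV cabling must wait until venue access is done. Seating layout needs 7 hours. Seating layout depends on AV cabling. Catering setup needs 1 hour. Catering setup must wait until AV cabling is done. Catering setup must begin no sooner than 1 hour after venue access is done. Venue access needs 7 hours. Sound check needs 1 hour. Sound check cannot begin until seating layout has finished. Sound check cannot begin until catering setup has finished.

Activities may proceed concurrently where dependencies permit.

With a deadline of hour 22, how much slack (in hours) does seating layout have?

Nothing blocks venue access, so it runs from hour 0 to hour 7.
AV cabling waits on venue access (finishes hour 7), so it starts at hour 7 and finishes at 7 + 5 = hour 12.
After AV cabling (finishes hour 12), seating layout can start at hour 12 and finishes at hour 19.

Working backward from the deadline:
Sound check has no dependents, so it just needs to finish by hour 22. Starting by 22 − 1 = hour 21 achieves that.
Seating layout must finish before sound check (must start by hour 21). With a 7-hour duration, seating layout must start by 21 − 7 = hour 14.
So seating layout can start as early as hour 12 and as late as hour 14, giving 14 − 12 = 2 hours of slack.

2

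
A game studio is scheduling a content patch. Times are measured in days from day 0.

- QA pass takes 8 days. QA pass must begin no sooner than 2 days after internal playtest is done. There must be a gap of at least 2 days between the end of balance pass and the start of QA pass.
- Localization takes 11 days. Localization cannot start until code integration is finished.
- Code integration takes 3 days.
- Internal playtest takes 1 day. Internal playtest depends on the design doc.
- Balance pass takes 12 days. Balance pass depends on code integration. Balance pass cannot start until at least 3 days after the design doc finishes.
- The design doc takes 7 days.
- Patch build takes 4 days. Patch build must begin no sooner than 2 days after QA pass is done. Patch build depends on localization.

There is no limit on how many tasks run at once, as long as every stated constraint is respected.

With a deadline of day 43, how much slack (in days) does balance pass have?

Code integration can start immediately at day 0; it finishes at day 3.
The design doc can start immediately at day 0; it finishes at day 7.
Balance pass cannot start until code integration (finishes day 3); the design doc (finishes day 7, plus 3-day gap → day 10). The controlling bound is day 10, so balance pass finishes at 10 + 12 = day 22.

Working backward from the deadline:
To finish by day 43, patch build (duration 4) must start no later than day 39.
QA pass has to be done before patch build (must start by day 39, minus 2-day gap → day 37). That means finishing by day 37, i.e. starting by 37 − 8 = day 29.
Balance pass must finish before QA pass (must start by day 29, minus 2-day gap → day 27). With a 12-day duration, balance pass must start by 27 − 12 = day 15.
So balance pass can start as early as day 10 and as late as day 15, giving 15 − 10 = 5 days of slack.

5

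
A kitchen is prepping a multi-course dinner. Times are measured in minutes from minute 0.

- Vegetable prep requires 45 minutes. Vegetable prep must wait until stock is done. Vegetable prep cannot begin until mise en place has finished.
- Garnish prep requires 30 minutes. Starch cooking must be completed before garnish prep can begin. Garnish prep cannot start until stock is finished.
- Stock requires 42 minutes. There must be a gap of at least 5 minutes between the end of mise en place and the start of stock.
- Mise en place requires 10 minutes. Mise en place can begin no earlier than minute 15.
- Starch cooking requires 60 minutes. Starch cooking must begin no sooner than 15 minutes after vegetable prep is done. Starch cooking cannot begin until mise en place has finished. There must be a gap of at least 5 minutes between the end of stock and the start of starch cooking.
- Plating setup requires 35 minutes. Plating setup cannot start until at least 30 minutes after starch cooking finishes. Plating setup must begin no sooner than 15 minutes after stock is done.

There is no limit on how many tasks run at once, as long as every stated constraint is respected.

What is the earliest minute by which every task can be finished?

257

Mise en place cannot begin until its own release at minute 15. It runs from minute 15 to 15 + 10 = minute 25.
Stock waits on mise en place (finishes minute 25, plus 5-minute gap → minute 30), so it starts at minute 30 and finishes at 30 + 42 = minute 72.
Vegetable prep has to wait for stock (finishes minute 72); mise en place (finishes minute 25). The latest of these is minute 72, so vegetable prep runs minute 72 to 72 + 45 = minute 117.
Starch cooking cannot start until vegetable prep (finishes minute 117, plus 15-minute gap → minute 132); mise en place (finishes minute 25); stock (finishes minute 72, plus 5-minute gap → minute 77). The controlling bound is minute 132, so starch cooking finishes at 132 + 60 = minute 192.
For garnish prep: starch cooking (finishes minute 192); stock (finishes minute 72). Taking the maximum gives a start of minute 192, and it finishes at 192 + 30 = minute 222.
Plating setup has to wait for starch cooking (finishes minute 192, plus 30-minute gap → minute 222); stock (finishes minute 72, plus 15-minute gap → minute 87). The latest of these is minute 222, so plating setup runs minute 222 to 222 + 35 = minute 257.
All tasks are finished once the last one completes. Finish times: Mise en place at 25, Stock at 72, Vegetable prep at 117, Starch cooking at 192, Plating setup at 257, Garnish prep at 222. The latest is minute 257.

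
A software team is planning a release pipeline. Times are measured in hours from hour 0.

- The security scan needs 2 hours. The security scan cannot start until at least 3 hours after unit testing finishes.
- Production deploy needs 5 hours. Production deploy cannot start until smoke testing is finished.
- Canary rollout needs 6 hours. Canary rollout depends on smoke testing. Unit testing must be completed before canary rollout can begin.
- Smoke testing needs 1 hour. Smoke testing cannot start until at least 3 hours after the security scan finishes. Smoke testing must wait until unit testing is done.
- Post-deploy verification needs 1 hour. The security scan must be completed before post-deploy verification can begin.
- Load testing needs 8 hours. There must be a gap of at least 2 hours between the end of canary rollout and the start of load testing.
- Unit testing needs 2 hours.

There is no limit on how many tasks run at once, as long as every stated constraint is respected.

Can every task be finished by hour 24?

Nothing blocks unit testing, so it runs from hour 0 to hour 2.
The security scan waits on unit testing (finishes hour 2, plus 3-hour gap → hour 5), so it starts at hour 5 and finishes at 5 + 2 = hour 7.
After the security scan (finishes hour 7), post-deploy verification can start at hour 7 and finishes at hour 8.
Smoke testing cannot start until the security scan (finishes hour 7, plus 3-hour gap → hour 10); unit testing (finishes hour 2). The controlling bound is hour 10, so smoke testing finishes at 10 + 1 = hour 11.
After smoke testing (finishes hour 11), production deploy can start at hour 11 and finishes at hour 16.
For canary rollout: smoke testing (finishes hour 11); unit testing (finishes hour 2). Taking the maximum gives a start of hour 11, and it finishes at 11 + 6 = hour 17.
Load testing waits on canary rollout (finishes hour 17, plus 2-hour gap → hour 19), so it starts at hour 19 and finishes at 19 + 8 = hour 27.
The earliest everything can be done is hour 27, which is after the deadline of 24, so it is not possible.

No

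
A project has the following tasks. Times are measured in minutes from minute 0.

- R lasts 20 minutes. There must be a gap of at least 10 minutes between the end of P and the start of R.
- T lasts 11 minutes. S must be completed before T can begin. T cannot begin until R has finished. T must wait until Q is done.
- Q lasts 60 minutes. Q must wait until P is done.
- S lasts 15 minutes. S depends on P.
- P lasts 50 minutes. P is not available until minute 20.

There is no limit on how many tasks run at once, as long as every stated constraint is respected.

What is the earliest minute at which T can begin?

After its own release at minute 20, P can start at minute 20 and finishes at minute 70.
After P (finishes minute 70), S can start at minute 70 and finishes at minute 85.
R cannot begin until P (finishes minute 70, plus 10-minute gap → minute 80). It runs from minute 80 to 80 + 20 = minute 100.
Q cannot begin until P (finishes minute 70). It runs from minute 70 to 70 + 60 = minute 130.
T waits on S (finishes minute 85); R (finishes minute 100); Q (finishes minute 130). The latest of these is minute 130, which is the earliest T can start.

130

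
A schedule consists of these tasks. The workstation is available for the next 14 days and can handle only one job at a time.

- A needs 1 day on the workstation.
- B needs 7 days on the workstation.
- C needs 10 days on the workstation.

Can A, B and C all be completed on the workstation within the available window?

No

Running back to back, the jobs need 1 + 7 + 10 = 18 days on the workstation.
Since 18 > 14, they cannot all fit.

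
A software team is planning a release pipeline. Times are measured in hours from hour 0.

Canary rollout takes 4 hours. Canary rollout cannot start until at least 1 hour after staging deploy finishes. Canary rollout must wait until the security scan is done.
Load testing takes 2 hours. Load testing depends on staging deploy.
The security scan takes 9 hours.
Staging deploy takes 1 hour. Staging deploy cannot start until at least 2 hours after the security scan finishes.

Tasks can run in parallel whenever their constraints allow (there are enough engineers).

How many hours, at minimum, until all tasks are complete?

17

The security scan has no prerequisites, so it starts at hour 0 and finishes at hour 9.
Staging deploy cannot begin until the security scan (finishes hour 9, plus 2-hour gap → hour 11). It runs from hour 11 to 11 + 1 = hour 12.
Load testing waits on staging deploy (finishes hour 12), so it starts at hour 12 and finishes at 12 + 2 = hour 14.
Canary rollout has to wait for staging deploy (finishes hour 12, plus 1-hour gap → hour 13); the security scan (finishes hour 9). The latest of these is hour 13, so canary rollout runs hour 13 to 13 + 4 = hour 17.
All tasks are finished once the last one completes. Finish times: The security scan at 9, Staging deploy at 12, Canary rollout at 17, Load testing at 14. The latest is hour 17.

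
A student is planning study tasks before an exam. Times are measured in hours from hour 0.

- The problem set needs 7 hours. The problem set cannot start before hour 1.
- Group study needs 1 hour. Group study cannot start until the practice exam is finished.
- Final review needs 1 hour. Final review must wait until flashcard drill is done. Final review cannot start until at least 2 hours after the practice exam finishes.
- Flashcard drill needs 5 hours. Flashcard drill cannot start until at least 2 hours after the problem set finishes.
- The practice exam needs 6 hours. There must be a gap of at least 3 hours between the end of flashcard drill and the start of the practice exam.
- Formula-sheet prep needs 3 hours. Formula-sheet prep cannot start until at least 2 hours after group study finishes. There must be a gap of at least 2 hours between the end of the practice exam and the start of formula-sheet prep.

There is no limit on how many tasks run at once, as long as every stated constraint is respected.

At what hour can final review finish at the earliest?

27

The problem set waits on its own release at hour 1, so it starts at hour 1 and finishes at 1 + 7 = hour 8.
Flashcard drill waits on the problem set (finishes hour 8, plus 2-hour gap → hour 10), so it starts at hour 10 and finishes at 10 + 5 = hour 15.
After flashcard drill (finishes hour 15, plus 3-hour gap → hour 18), the practice exam can start at hour 18 and finishes at hour 24.
Final review has to wait for flashcard drill (finishes hour 15); the practice exam (finishes hour 24, plus 2-hour gap → hour 26). The latest of these is hour 26, so final review runs hour 26 to 26 + 1 = hour 27.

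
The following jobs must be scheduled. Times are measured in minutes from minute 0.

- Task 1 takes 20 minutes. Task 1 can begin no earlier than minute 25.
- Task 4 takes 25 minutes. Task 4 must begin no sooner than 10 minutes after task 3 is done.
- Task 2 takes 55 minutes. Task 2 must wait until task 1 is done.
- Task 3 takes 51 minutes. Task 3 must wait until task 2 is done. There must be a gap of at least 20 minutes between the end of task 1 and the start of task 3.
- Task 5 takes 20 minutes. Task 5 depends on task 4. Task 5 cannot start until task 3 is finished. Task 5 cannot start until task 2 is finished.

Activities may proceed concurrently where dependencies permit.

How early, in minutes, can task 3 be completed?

After its own release at minute 25, task 1 can start at minute 25 and finishes at minute 45.
After task 1 (finishes minute 45), task 2 can start at minute 45 and finishes at minute 100.
Task 3 needs all of task 2 (finishes minute 100); task 1 (finishes minute 45, plus 20-minute gap → minute 65). That puts its earliest start at minute 100; it finishes at 100 + 51 = minute 151.

151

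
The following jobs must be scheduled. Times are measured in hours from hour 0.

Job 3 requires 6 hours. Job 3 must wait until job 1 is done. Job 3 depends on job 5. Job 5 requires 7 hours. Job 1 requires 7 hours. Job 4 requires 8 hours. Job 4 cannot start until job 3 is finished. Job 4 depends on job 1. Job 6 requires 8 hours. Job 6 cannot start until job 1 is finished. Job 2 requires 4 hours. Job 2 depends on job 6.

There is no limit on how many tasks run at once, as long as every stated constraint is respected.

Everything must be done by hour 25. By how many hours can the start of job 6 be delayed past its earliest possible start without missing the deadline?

Job 1 can start immediately at hour 0; it finishes at hour 7.
After job 1 (finishes hour 7), job 6 can start at hour 7 and finishes at hour 15.

Working backward from the deadline:
Nothing follows job 2; the deadline of hour 25 is its only limit. It must start by 25 − 4 = hour 21.
Job 6 has to be done before job 2 (must start by hour 21). That means finishing by hour 21, i.e. starting by 21 − 8 = hour 13.
So job 6 can start as early as hour 7 and as late as hour 13, giving 13 − 7 = 6 hours of slack.

6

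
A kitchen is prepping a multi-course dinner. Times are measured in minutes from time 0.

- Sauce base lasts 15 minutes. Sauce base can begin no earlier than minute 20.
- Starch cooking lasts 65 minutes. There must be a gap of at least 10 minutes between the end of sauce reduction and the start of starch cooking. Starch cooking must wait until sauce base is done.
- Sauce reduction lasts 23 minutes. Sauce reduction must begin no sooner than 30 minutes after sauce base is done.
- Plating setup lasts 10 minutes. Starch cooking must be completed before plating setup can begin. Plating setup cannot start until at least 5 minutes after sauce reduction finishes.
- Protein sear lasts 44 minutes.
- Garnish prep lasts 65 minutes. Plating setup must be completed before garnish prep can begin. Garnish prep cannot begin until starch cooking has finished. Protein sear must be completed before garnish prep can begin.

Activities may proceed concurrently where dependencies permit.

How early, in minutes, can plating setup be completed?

173

After its own release at minute 20, sauce base can start at minute 20 and finishes at minute 35.
Sauce reduction cannot begin until sauce base (finishes minute 35, plus 30-minute gap → minute 65). It runs from minute 65 to 65 + 23 = minute 88.
Starch cooking needs all of sauce reduction (finishes minute 88, plus 10-minute gap → minute 98); sauce base (finishes minute 35). That puts its earliest start at minute 98; it finishes at 98 + 65 = minute 163.
Plating setup cannot start until starch cooking (finishes minute 163); sauce reduction (finishes minute 88, plus 5-minute gap → minute 93). The controlling bound is minute 163, so plating setup finishes at 163 + 10 = minute 173.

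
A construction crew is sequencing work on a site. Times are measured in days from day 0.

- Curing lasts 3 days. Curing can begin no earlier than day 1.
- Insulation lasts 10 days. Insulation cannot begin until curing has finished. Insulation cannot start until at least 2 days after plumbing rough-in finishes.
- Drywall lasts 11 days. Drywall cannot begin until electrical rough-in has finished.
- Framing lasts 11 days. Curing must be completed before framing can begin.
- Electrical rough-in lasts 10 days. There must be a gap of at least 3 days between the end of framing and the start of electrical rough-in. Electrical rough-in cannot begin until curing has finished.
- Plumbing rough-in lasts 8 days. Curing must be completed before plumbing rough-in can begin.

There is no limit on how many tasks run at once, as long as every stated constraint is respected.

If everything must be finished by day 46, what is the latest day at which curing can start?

8

Drywall must finish by day 46; it takes 11 days, so it must start by 46 − 11 = day 35.
Electrical rough-in has to be done before drywall (must start by day 35). That means finishing by day 35, i.e. starting by 35 − 10 = day 25.
Framing has to be done before electrical rough-in (must start by day 25, minus 3-day gap → day 22). That means finishing by day 22, i.e. starting by 22 − 11 = day 11.
Insulation must finish by day 46; it takes 10 days, so it must start by 46 − 10 = day 36.
Plumbing rough-in has to be done before insulation (must start by day 36, minus 2-day gap → day 34). That means finishing by day 34, i.e. starting by 34 − 8 = day 26.
Curing has several dependents: framing (must start by day 11); plumbing rough-in (must start by day 26); electrical rough-in (must start by day 25); insulation (must start by day 36). The earliest of those limits is day 11, so curing must start by 11 − 3 = day 8.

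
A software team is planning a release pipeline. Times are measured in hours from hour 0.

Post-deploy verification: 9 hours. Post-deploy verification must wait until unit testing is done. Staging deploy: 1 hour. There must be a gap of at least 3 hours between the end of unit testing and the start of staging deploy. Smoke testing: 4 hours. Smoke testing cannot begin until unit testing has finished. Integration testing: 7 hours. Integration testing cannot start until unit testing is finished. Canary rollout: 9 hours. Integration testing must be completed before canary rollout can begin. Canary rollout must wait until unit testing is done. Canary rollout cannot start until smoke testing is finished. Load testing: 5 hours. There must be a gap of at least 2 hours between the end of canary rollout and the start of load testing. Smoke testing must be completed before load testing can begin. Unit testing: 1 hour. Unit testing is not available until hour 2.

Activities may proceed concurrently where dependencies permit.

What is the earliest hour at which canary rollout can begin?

10

Unit testing waits on its own release at hour 2, so it starts at hour 2 and finishes at 2 + 1 = hour 3.
Smoke testing cannot begin until unit testing (finishes hour 3). It runs from hour 3 to 3 + 4 = hour 7.
Integration testing waits on unit testing (finishes hour 3), so it starts at hour 3 and finishes at 3 + 7 = hour 10.
Canary rollout waits on integration testing (finishes hour 10); unit testing (finishes hour 3); smoke testing (finishes hour 7). The latest of these is hour 10, which is the earliest canary rollout can start.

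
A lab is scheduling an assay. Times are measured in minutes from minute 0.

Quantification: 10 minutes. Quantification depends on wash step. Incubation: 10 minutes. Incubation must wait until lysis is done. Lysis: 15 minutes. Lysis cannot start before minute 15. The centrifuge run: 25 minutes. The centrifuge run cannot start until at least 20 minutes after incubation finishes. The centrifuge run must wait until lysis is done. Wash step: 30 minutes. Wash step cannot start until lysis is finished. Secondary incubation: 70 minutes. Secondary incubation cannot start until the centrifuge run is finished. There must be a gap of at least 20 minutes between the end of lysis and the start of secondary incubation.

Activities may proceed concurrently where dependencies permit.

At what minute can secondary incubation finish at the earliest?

155

Lysis cannot begin until its own release at minute 15. It runs from minute 15 to 15 + 15 = minute 30.
Incubation cannot begin until lysis (finishes minute 30). It runs from minute 30 to 30 + 10 = minute 40.
For the centrifuge run: incubation (finishes minute 40, plus 20-minute gap → minute 60); lysis (finishes minute 30). Taking the maximum gives a start of minute 60, and it finishes at 60 + 25 = minute 85.
Secondary incubation has to wait for the centrifuge run (finishes minute 85); lysis (finishes minute 30, plus 20-minute gap → minute 50). The latest of these is minute 85, so secondary incubation runs minute 85 to 85 + 70 = minute 155.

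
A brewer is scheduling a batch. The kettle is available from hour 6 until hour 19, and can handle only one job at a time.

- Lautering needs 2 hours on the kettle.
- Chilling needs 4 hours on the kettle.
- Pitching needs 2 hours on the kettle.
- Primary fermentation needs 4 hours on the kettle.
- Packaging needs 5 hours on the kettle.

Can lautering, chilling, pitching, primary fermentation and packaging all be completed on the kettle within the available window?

The kettle window is 19 − 6 = 13 hours.
Running back to back, the jobs need 2 + 4 + 2 + 4 + 5 = 17 hours on the kettle.
Since 17 > 13, they cannot all fit.

No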